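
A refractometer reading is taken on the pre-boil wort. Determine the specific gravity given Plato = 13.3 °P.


SG = 259/(259 − P)
SG = 259/(259 − 13.3)

1.0541


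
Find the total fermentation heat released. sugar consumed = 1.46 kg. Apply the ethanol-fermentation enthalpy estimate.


Q = m_sugar · 590 kJ/kg
Q = 1.46 · 590

861.4000 kJ


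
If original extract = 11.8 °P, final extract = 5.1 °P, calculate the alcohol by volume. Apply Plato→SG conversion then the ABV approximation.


SG = 259/(259 − P);  ABV = (OG − FG)·131.25
OG = 259/(259 − 11.8) = 1.0477
FG = 259/(259 − 5.1) = 1.0201
ABV = (1.0477 − 1.0201)·131.25

3.6288 % ABV


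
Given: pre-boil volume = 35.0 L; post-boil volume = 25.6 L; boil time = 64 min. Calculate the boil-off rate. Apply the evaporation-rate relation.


rate = (V_pre − V_post) / (t_min/60)
rate = (35.0 − 25.6) / (64/60)

8.8125 L/hr


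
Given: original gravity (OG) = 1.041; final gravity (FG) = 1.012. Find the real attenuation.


AA = (OG−FG)/(OG−1)·100;  RA = AA·0.8192
AA = (1.041 − 1.012)/(1.041 − 1)·100 = 70.7317
RA = 70.7317·0.8192

57.9434 %


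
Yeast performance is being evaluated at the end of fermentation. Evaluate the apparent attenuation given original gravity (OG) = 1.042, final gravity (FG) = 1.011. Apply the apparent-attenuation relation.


AA = (OG − FG)/(OG − 1) · 100
AA = (1.042 − 1.011)/(1.042 − 1) · 100

73.8095 %


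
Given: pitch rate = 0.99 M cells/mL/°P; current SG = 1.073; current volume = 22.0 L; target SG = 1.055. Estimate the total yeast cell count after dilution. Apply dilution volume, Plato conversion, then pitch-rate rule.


V_w = V·((SG_c−1)/(SG_t−1)−1);  °P = 259 − 259/SG_t;  cells = rate·(V+V_w)·°P
V_w = 22.0·((1.073−1)/(1.055−1)−1) = 7.2000
V_final = 22.0 + 7.2000 = 29.2000
°P = 259 − 259/1.055 = 13.5024
cells = 0.99·29.2000·13.5024

390.3265 billion cells


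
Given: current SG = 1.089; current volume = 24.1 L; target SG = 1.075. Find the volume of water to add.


V_water = V·((SG_curr − 1)/(SG_target − 1) − 1)
V_water = 24.1·((1.089 − 1)/(1.075 − 1) − 1)

4.4987 L


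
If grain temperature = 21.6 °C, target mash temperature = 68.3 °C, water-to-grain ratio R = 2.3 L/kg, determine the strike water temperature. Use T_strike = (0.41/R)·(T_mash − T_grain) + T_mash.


T_strike = (0.41/2.3)·(68.3 − 21.6) + 68.3

76.6248 °C


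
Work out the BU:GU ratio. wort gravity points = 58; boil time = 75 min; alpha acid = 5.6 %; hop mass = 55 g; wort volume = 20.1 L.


U = 1.65·0.000125^(GP/1000)·(1−e^(−0.04t))/4.15;  IBU = (α/100)·m·U·1000/V;  BU:GU = IBU/GP
U = 1.65·0.000125^(58/1000)·(1−e^(−0.04·75))/4.15 = 0.2243
IBU = (5.6/100)·55·0.2243·1000/20.1 = 34.3742
BU:GU = 34.3742/58

0.5927


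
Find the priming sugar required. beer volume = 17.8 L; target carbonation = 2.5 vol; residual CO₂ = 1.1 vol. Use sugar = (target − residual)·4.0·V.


sugar = (2.5 − 1.1)·4.0·17.8

99.6800 g


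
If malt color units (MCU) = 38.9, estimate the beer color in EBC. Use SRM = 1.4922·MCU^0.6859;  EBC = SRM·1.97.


SRM = 1.4922·38.9^0.6859 = 18.3812
EBC = 18.3812·1.97

36.2109 EBC


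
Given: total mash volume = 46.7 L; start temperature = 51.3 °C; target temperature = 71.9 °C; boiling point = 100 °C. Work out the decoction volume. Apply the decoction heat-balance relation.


V_dec = V_total·(T_target − T_start)/(T_boil − T_start)
V_dec = 46.7·(71.9 − 51.3)/(100 − 51.3)

19.7540 L


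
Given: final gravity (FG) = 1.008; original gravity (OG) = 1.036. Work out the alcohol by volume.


ABV = (OG − FG) · 131.25
ABV = (1.036 − 1.008) · 131.25

3.6750 % ABV


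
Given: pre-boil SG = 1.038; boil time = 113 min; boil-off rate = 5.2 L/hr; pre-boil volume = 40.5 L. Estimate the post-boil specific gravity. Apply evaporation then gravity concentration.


V_post = V_pre − rate·(t/60);  SG_post = 1 + (SG_pre−1)·V_pre/V_post
V_post = 40.5 − 5.2·(113/60) = 30.7067
SG_post = 1 + (1.038 − 1)·40.5/30.7067

1.0501


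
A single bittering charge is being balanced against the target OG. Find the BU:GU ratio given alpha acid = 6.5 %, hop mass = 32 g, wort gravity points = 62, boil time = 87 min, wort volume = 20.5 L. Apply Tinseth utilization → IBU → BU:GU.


U = 1.65·0.000125^(GP/1000)·(1−e^(−0.04t))/4.15;  IBU = (α/100)·m·U·1000/V;  BU:GU = IBU/GP
U = 1.65·0.000125^(62/1000)·(1−e^(−0.04·87))/4.15 = 0.2207
IBU = (6.5/100)·32·0.2207·1000/20.5 = 22.3957
BU:GU = 22.3957/62

0.3612


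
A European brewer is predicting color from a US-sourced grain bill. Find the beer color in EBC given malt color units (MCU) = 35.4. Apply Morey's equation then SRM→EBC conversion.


SRM = 1.4922·MCU^0.6859;  EBC = SRM·1.97
SRM = 1.4922·35.4^0.6859 = 17.2301
EBC = 17.2301·1.97

33.9433 EBC


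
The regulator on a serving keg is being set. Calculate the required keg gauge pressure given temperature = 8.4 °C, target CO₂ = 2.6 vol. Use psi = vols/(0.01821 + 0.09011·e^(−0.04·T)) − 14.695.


psi = 2.6/(0.01821 + 0.09011·e^(−0.04·8.4)) − 14.695

16.7802 psi


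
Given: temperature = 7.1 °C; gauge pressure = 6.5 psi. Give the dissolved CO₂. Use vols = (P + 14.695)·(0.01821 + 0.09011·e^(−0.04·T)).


vols = (6.5 + 14.695)·(0.01821 + 0.09011·e^(−0.04·7.1))

1.8237 volumes


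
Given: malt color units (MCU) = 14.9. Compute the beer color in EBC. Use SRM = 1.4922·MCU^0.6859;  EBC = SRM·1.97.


SRM = 1.4922·14.9^0.6859 = 9.5173
EBC = 9.5173·1.97

18.7492 EBC


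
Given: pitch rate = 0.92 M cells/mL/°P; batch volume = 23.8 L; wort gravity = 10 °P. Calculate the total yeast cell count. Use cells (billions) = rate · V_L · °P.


cells = 0.92 · 23.8 · 10

218.9600 billion cells


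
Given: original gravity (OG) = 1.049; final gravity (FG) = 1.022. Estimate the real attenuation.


AA = (OG−FG)/(OG−1)·100;  RA = AA·0.8192
AA = (1.049 − 1.022)/(1.049 − 1)·100 = 55.1020
RA = 55.1020·0.8192

45.1396 %


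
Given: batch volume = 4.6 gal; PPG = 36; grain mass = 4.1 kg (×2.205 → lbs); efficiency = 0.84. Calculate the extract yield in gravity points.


points = lbs × PPG × eff / vol
lbs = 4.1 × 2.205 = 9.0405
points = 9.0405 × 36 × 0.84 / 4.6

59.4315 points


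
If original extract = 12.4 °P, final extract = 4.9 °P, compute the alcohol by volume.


SG = 259/(259 − P);  ABV = (OG − FG)·131.25
OG = 259/(259 − 12.4) = 1.0503
FG = 259/(259 − 4.9) = 1.0193
ABV = (1.0503 − 1.0193)·131.25

4.0688 % ABV


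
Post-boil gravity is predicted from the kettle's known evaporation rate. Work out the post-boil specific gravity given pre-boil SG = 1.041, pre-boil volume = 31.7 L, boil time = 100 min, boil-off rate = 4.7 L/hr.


V_post = V_pre − rate·(t/60);  SG_post = 1 + (SG_pre−1)·V_pre/V_post
V_post = 31.7 − 4.7·(100/60) = 23.8667
SG_post = 1 + (1.041 − 1)·31.7/23.8667

1.0545


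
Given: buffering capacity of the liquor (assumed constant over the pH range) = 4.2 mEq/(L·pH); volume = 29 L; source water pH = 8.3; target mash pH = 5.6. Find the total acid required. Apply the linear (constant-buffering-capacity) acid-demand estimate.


acid = buffering capacity · (pH_source − pH_target) · V
acid = 4.2 · (8.3 − 5.6) · 29

328.8600 mEq


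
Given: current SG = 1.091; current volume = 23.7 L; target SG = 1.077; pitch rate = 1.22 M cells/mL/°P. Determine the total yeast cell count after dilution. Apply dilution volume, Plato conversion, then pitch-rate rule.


V_w = V·((SG_c−1)/(SG_t−1)−1);  °P = 259 − 259/SG_t;  cells = rate·(V+V_w)·°P
V_w = 23.7·((1.091−1)/(1.077−1)−1) = 4.3091
V_final = 23.7 + 4.3091 = 28.0091
°P = 259 − 259/1.077 = 18.5172
cells = 1.22·28.0091·18.5172

632.7522 billion cells


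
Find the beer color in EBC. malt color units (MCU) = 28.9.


SRM = 1.4922·MCU^0.6859;  EBC = SRM·1.97
SRM = 1.4922·28.9^0.6859 = 14.9919
EBC = 14.9919·1.97

29.5341 EBC


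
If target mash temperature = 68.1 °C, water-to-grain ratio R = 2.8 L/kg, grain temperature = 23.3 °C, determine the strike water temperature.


T_strike = (0.41/R)·(T_mash − T_grain) + T_mash
T_strike = (0.41/2.8)·(68.1 − 23.3) + 68.1

74.6600 °C


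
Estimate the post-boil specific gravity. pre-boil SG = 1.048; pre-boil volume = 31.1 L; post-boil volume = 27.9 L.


SG_post = 1 + (SG_pre − 1)·V_pre/V_post
pts_pre = (1.048 − 1)·1000 = 48.0000
pts_post = 48.0000·31.1/27.9 = 53.5054
SG_post = 1 + 53.5054/1000

1.0535


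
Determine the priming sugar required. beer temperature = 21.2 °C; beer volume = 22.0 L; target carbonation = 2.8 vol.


residual = 14.695·(0.01821 + 0.09011·e^(−0.04·T));  sugar = (target − residual)·4.0·V
residual = 14.695·(0.01821 + 0.09011·e^(−0.04·21.2)) = 0.8347
sugar = (2.8 − 0.8347)·4.0·22.0

172.9466 g


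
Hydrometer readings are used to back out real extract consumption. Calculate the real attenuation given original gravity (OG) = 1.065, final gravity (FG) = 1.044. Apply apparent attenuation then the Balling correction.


AA = (OG−FG)/(OG−1)·100;  RA = AA·0.8192
AA = (1.065 − 1.044)/(1.065 − 1)·100 = 32.3077
RA = 32.3077·0.8192

26.4665 %


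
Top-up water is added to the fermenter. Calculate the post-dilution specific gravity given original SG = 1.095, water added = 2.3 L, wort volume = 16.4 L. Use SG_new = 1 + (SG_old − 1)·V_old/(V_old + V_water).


pts = (1.095 − 1)·1000·16.4/(16.4 + 2.3) = 83.3155
SG_new = 1 + 83.3155/1000

1.0833


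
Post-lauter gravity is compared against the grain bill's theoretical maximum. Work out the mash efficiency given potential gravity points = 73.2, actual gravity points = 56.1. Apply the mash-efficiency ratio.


efficiency = actual / potential × 100
efficiency = 56.1 / 73.2 × 100

76.6393 %


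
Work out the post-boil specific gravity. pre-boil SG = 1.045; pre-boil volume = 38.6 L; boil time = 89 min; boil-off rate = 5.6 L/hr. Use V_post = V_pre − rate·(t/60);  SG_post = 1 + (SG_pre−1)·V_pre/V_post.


V_post = 38.6 − 5.6·(89/60) = 30.2933
SG_post = 1 + (1.045 − 1)·38.6/30.2933

1.0573


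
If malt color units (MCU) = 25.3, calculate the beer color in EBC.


SRM = 1.4922·MCU^0.6859;  EBC = SRM·1.97
SRM = 1.4922·25.3^0.6859 = 13.6845
EBC = 13.6845·1.97

26.9584 EBC


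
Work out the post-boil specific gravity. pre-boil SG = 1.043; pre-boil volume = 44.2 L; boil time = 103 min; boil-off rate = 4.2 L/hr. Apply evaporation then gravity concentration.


V_post = V_pre − rate·(t/60);  SG_post = 1 + (SG_pre−1)·V_pre/V_post
V_post = 44.2 − 4.2·(103/60) = 36.9900
SG_post = 1 + (1.043 − 1)·44.2/36.9900

1.0514


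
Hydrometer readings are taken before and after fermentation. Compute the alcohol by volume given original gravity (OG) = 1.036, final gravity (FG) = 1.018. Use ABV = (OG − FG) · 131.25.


ABV = (1.036 − 1.018) · 131.25

2.3625 % ABV


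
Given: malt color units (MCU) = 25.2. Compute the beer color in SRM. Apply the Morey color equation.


SRM = 1.4922 · MCU^0.6859
SRM = 1.4922 · 25.2^0.6859

13.6473 SRM


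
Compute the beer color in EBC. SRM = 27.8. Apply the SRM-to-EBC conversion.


EBC = SRM · 1.97
EBC = 27.8 · 1.97

54.7660 EBC


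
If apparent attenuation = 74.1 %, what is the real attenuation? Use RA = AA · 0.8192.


RA = 74.1 · 0.8192

60.7027 %


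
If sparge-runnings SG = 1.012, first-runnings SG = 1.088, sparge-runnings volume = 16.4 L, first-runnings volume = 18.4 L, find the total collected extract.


total = Σ (SG_i − 1)·1000·V_i
first = (1.088 − 1)·1000·18.4 = 1619.2000
sparge = (1.012 − 1)·1000·16.4 = 196.8000
total = 1619.2000 + 196.8000

1816.0000 gravity·L


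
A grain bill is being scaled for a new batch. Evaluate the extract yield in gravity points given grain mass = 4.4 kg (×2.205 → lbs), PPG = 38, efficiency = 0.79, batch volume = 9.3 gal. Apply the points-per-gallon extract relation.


points = lbs × PPG × eff / vol
lbs = 4.4 × 2.205 = 9.7020
points = 9.7020 × 38 × 0.79 / 9.3

31.3176 points


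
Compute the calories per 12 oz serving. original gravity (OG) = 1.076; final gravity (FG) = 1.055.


ABW = (OG−FG)·131.25·0.79/FG;  °P = 259 − 259/SG (for OG→OE and FG→AE);  RE = 0.1808·OE + 0.8192·AE;  Cal = (6.9·ABW + 4·(RE−0.1))·FG·3.55
ABW = (1.076 − 1.055)·131.25·0.79/1.055 = 2.0639
OE = 259 − 259/1.076 = 18.2937 °P
AE = 259 − 259/1.055 = 13.5024 °P
RE = 0.1808·18.2937 + 0.8192·13.5024 = 14.3686 °P
Cal = (6.9·2.0639 + 4·(14.3686−0.1))·1.055·3.55

267.0948 kcal


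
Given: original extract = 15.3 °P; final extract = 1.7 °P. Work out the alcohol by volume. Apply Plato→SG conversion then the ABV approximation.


SG = 259/(259 − P);  ABV = (OG − FG)·131.25
OG = 259/(259 − 15.3) = 1.0628
FG = 259/(259 − 1.7) = 1.0066
ABV = (1.0628 − 1.0066)·131.25

7.3730 % ABV


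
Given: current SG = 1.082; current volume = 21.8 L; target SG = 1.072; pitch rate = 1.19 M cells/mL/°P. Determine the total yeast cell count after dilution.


V_w = V·((SG_c−1)/(SG_t−1)−1);  °P = 259 − 259/SG_t;  cells = rate·(V+V_w)·°P
V_w = 21.8·((1.082−1)/(1.072−1)−1) = 3.0278
V_final = 21.8 + 3.0278 = 24.8278
°P = 259 − 259/1.072 = 17.3955
cells = 1.19·24.8278·17.3955

513.9517 billion cells


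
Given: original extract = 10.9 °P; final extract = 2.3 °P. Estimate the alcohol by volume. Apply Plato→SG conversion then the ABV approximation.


SG = 259/(259 − P);  ABV = (OG − FG)·131.25
OG = 259/(259 − 10.9) = 1.0439
FG = 259/(259 − 2.3) = 1.0090
ABV = (1.0439 − 1.0090)·131.25

4.5903 % ABV


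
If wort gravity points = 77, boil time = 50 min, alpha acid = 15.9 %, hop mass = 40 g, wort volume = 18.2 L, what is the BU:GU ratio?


U = 1.65·0.000125^(GP/1000)·(1−e^(−0.04t))/4.15;  IBU = (α/100)·m·U·1000/V;  BU:GU = IBU/GP
U = 1.65·0.000125^(77/1000)·(1−e^(−0.04·50))/4.15 = 0.1721
IBU = (15.9/100)·40·0.1721·1000/18.2 = 60.1356
BU:GU = 60.1356/77

0.7810


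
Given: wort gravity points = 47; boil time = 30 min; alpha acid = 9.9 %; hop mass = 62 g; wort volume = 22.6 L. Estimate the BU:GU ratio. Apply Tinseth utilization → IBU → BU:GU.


U = 1.65·0.000125^(GP/1000)·(1−e^(−0.04t))/4.15;  IBU = (α/100)·m·U·1000/V;  BU:GU = IBU/GP
U = 1.65·0.000125^(47/1000)·(1−e^(−0.04·30))/4.15 = 0.1821
IBU = (9.9/100)·62·0.1821·1000/22.6 = 49.4613
BU:GU = 49.4613/47

1.0524


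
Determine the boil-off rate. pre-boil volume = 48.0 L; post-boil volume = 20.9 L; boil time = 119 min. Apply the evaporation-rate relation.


rate = (V_pre − V_post) / (t_min/60)
rate = (48.0 − 20.9) / (119/60)

13.6639 L/hr


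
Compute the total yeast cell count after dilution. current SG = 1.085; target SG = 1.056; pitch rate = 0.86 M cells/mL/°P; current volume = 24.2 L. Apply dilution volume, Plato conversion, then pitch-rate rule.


V_w = V·((SG_c−1)/(SG_t−1)−1);  °P = 259 − 259/SG_t;  cells = rate·(V+V_w)·°P
V_w = 24.2·((1.085−1)/(1.056−1)−1) = 12.5321
V_final = 24.2 + 12.5321 = 36.7321
°P = 259 − 259/1.056 = 13.7348
cells = 0.86·36.7321·13.7348

433.8790 billion cells


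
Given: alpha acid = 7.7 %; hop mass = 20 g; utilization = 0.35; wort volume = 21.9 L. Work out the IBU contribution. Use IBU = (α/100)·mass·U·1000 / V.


IBU = (7.7/100)·20·0.35·1000 / 21.9

24.6119 IBU


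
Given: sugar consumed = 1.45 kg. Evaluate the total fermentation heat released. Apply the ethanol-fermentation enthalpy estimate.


Q = m_sugar · 590 kJ/kg
Q = 1.45 · 590

855.5000 kJ


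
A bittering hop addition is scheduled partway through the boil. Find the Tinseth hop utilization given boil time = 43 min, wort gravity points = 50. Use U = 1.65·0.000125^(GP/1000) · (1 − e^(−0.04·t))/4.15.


bigness = 1.65·0.000125^(50/1000) = 1.0528
boil_factor = (1 − e^(−0.04·43))/4.15 = 0.1978
U = 1.0528 · 0.1978

0.2083


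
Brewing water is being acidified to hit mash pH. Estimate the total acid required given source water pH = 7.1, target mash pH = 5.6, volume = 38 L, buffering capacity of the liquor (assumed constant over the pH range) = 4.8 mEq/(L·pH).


acid = buffering capacity · (pH_source − pH_target) · V
acid = 4.8 · (7.1 − 5.6) · 38

273.6000 mEq


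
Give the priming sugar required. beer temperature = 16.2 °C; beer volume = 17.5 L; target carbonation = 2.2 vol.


residual = 14.695·(0.01821 + 0.09011·e^(−0.04·T));  sugar = (target − residual)·4.0·V
residual = 14.695·(0.01821 + 0.09011·e^(−0.04·16.2)) = 0.9603
sugar = (2.2 − 0.9603)·4.0·17.5

86.7821 g


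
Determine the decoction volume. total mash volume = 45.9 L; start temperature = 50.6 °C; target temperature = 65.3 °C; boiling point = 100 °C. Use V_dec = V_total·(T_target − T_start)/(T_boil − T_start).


V_dec = 45.9·(65.3 − 50.6)/(100 − 50.6)

13.6585 L


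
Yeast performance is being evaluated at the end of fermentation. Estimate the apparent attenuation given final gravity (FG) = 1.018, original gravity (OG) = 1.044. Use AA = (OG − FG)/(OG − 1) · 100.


AA = (1.044 − 1.018)/(1.044 − 1) · 100

59.0909 %


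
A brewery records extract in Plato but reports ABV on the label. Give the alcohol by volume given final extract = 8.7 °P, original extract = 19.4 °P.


SG = 259/(259 − P);  ABV = (OG − FG)·131.25
OG = 259/(259 − 19.4) = 1.0810
FG = 259/(259 − 8.7) = 1.0348
ABV = (1.0810 − 1.0348)·131.25

6.0651 % ABV


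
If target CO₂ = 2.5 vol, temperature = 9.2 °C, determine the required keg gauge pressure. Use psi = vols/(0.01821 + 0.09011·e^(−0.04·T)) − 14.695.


psi = 2.5/(0.01821 + 0.09011·e^(−0.04·9.2)) − 14.695

16.3313 psi


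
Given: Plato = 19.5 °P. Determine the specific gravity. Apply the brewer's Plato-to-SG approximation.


SG = 259/(259 − P)
SG = 259/(259 − 19.5)

1.0814


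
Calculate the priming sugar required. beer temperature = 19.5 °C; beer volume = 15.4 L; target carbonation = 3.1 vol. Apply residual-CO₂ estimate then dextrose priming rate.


residual = 14.695·(0.01821 + 0.09011·e^(−0.04·T));  sugar = (target − residual)·4.0·V
residual = 14.695·(0.01821 + 0.09011·e^(−0.04·19.5)) = 0.8746
sugar = (3.1 − 0.8746)·4.0·15.4

137.0845 g


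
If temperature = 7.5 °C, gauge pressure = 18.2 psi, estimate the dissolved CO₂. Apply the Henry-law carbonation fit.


vols = (P + 14.695)·(0.01821 + 0.09011·e^(−0.04·T))
vols = (18.2 + 14.695)·(0.01821 + 0.09011·e^(−0.04·7.5))

2.7949 volumes


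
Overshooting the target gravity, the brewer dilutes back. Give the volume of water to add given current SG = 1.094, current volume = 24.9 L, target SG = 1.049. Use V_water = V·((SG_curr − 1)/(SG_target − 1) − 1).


V_water = 24.9·((1.094 − 1)/(1.049 − 1) − 1)

22.8673 L


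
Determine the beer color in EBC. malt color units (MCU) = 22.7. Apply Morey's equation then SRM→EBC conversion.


SRM = 1.4922·MCU^0.6859;  EBC = SRM·1.97
SRM = 1.4922·22.7^0.6859 = 12.7036
EBC = 12.7036·1.97

25.0260 EBC


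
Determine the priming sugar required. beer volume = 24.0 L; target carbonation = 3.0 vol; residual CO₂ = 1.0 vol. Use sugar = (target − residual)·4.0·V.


sugar = (3.0 − 1.0)·4.0·24.0

192.0000 g


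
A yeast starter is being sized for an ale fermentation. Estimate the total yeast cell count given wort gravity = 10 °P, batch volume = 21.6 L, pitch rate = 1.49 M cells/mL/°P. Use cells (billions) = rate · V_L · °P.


cells = 1.49 · 21.6 · 10

321.8400 billion cells


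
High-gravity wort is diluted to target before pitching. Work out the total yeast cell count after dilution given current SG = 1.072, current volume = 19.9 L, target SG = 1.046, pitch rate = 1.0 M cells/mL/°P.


V_w = V·((SG_c−1)/(SG_t−1)−1);  °P = 259 − 259/SG_t;  cells = rate·(V+V_w)·°P
V_w = 19.9·((1.072−1)/(1.046−1)−1) = 11.2478
V_final = 19.9 + 11.2478 = 31.1478
°P = 259 − 259/1.046 = 11.3901
cells = 1.0·31.1478·11.3901

354.7755 billion cells


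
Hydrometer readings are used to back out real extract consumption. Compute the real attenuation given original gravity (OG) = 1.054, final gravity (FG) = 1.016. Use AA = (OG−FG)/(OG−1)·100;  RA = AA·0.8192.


AA = (1.054 − 1.016)/(1.054 − 1)·100 = 70.3704
RA = 70.3704·0.8192

57.6474 %


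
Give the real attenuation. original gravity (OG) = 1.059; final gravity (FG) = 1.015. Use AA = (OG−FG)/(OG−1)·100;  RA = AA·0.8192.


AA = (1.059 − 1.015)/(1.059 − 1)·100 = 74.5763
RA = 74.5763·0.8192

61.0929 %


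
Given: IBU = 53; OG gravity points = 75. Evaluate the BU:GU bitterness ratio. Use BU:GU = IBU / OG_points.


BU:GU = 53 / 75

0.7067


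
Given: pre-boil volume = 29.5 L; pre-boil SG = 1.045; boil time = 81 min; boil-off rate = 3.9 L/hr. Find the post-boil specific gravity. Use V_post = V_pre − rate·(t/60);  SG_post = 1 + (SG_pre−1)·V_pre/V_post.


V_post = 29.5 − 3.9·(81/60) = 24.2350
SG_post = 1 + (1.045 − 1)·29.5/24.2350

1.0548


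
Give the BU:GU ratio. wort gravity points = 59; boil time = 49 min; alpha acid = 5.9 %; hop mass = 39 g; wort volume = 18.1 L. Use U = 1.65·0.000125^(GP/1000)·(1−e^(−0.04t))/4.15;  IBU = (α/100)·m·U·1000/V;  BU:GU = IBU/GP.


U = 1.65·0.000125^(59/1000)·(1−e^(−0.04·49))/4.15 = 0.2010
IBU = (5.9/100)·39·0.2010·1000/18.1 = 25.5538
BU:GU = 25.5538/59

0.4331


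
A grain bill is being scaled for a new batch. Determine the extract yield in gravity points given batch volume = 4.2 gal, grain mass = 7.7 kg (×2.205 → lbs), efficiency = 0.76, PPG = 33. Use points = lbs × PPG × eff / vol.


lbs = 7.7 × 2.205 = 16.9785
points = 16.9785 × 33 × 0.76 / 4.2

101.3859 points


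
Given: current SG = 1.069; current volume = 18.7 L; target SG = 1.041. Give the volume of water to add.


V_water = V·((SG_curr − 1)/(SG_target − 1) − 1)
V_water = 18.7·((1.069 − 1)/(1.041 − 1) − 1)

12.7707 L


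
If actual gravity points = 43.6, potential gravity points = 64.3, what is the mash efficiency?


efficiency = actual / potential × 100
efficiency = 43.6 / 64.3 × 100

67.8072 %


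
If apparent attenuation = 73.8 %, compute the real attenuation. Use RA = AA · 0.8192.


RA = 73.8 · 0.8192

60.4570 %


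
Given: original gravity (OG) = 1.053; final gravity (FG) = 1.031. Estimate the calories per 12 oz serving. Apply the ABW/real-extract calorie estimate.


ABW = (OG−FG)·131.25·0.79/FG;  °P = 259 − 259/SG (for OG→OE and FG→AE);  RE = 0.1808·OE + 0.8192·AE;  Cal = (6.9·ABW + 4·(RE−0.1))·FG·3.55
ABW = (1.053 − 1.031)·131.25·0.79/1.031 = 2.2125
OE = 259 − 259/1.053 = 13.0361 °P
AE = 259 − 259/1.031 = 7.7876 °P
RE = 0.1808·13.0361 + 0.8192·7.7876 = 8.7365 °P
Cal = (6.9·2.2125 + 4·(8.7365−0.1))·1.031·3.55

182.3165 kcal


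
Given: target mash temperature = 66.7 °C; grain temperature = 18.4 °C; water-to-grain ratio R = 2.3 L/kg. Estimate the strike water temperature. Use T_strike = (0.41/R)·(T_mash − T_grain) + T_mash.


T_strike = (0.41/2.3)·(66.7 − 18.4) + 66.7

75.3100 °C


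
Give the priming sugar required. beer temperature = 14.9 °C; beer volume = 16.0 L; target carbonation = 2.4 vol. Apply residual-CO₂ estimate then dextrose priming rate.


residual = 14.695·(0.01821 + 0.09011·e^(−0.04·T));  sugar = (target − residual)·4.0·V
residual = 14.695·(0.01821 + 0.09011·e^(−0.04·14.9)) = 0.9972
sugar = (2.4 − 0.9972)·4.0·16.0

89.7775 g


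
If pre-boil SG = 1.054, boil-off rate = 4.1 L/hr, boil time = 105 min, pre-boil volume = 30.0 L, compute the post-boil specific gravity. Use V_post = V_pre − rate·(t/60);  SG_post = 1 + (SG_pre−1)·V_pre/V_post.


V_post = 30.0 − 4.1·(105/60) = 22.8250
SG_post = 1 + (1.054 − 1)·30.0/22.8250

1.0710


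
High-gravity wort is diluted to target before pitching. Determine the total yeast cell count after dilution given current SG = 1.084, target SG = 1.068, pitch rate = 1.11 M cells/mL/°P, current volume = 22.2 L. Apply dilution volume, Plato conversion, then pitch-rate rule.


V_w = V·((SG_c−1)/(SG_t−1)−1);  °P = 259 − 259/SG_t;  cells = rate·(V+V_w)·°P
V_w = 22.2·((1.084−1)/(1.068−1)−1) = 5.2235
V_final = 22.2 + 5.2235 = 27.4235
°P = 259 − 259/1.068 = 16.4906
cells = 1.11·27.4235·16.4906

501.9769 billion cells


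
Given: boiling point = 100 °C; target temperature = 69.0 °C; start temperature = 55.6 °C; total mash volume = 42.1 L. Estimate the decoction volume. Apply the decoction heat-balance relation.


V_dec = V_total·(T_target − T_start)/(T_boil − T_start)
V_dec = 42.1·(69.0 − 55.6)/(100 − 55.6)

12.7059 L


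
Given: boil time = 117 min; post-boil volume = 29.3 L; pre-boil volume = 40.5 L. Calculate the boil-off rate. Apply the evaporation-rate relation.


rate = (V_pre − V_post) / (t_min/60)
rate = (40.5 − 29.3) / (117/60)

5.7436 L/hr


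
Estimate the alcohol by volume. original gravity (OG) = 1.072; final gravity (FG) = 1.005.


ABV = (OG − FG) · 131.25
ABV = (1.072 − 1.005) · 131.25

8.7938 % ABV


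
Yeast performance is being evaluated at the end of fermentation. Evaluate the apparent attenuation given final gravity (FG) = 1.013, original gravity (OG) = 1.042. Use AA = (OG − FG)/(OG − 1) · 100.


AA = (1.042 − 1.013)/(1.042 − 1) · 100

69.0476 %


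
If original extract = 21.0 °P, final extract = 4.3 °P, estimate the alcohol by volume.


SG = 259/(259 − P);  ABV = (OG − FG)·131.25
OG = 259/(259 − 21.0) = 1.0882
FG = 259/(259 − 4.3) = 1.0169
ABV = (1.0882 − 1.0169)·131.25

9.3650 % ABV


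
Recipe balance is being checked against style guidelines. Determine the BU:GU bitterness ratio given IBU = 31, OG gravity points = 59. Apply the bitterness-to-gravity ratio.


BU:GU = IBU / OG_points
BU:GU = 31 / 59

0.5254


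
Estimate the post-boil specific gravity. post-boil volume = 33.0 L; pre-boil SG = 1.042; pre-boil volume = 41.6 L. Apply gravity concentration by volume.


SG_post = 1 + (SG_pre − 1)·V_pre/V_post
pts_pre = (1.042 − 1)·1000 = 42.0000
pts_post = 42.0000·41.6/33.0 = 52.9455
SG_post = 1 + 52.9455/1000

1.0529


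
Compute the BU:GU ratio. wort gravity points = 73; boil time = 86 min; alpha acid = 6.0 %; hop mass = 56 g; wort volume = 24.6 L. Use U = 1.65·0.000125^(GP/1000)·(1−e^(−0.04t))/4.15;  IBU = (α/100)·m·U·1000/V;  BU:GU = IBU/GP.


U = 1.65·0.000125^(73/1000)·(1−e^(−0.04·86))/4.15 = 0.1997
IBU = (6.0/100)·56·0.1997·1000/24.6 = 27.2748
BU:GU = 27.2748/73

0.3736


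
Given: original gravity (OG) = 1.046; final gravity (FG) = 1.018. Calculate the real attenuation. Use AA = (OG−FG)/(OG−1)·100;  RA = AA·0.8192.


AA = (1.046 − 1.018)/(1.046 − 1)·100 = 60.8696
RA = 60.8696·0.8192

49.8643 %


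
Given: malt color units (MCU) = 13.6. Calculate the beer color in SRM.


SRM = 1.4922 · MCU^0.6859
SRM = 1.4922 · 13.6^0.6859

8.9397 SRM


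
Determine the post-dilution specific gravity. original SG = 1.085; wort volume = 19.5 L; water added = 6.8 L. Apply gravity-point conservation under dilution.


SG_new = 1 + (SG_old − 1)·V_old/(V_old + V_water)
pts = (1.085 − 1)·1000·19.5/(19.5 + 6.8) = 63.0228
SG_new = 1 + 63.0228/1000

1.0630


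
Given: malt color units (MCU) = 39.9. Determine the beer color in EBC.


SRM = 1.4922·MCU^0.6859;  EBC = SRM·1.97
SRM = 1.4922·39.9^0.6859 = 18.7040
EBC = 18.7040·1.97

36.8469 EBC


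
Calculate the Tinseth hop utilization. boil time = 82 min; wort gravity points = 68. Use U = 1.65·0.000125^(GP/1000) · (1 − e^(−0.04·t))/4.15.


bigness = 1.65·0.000125^(68/1000) = 0.8955
boil_factor = (1 − e^(−0.04·82))/4.15 = 0.2319
U = 0.8955 · 0.2319

0.2077


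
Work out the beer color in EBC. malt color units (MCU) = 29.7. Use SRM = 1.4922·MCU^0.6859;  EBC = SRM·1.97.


SRM = 1.4922·29.7^0.6859 = 15.2753
EBC = 15.2753·1.97

30.0924 EBC


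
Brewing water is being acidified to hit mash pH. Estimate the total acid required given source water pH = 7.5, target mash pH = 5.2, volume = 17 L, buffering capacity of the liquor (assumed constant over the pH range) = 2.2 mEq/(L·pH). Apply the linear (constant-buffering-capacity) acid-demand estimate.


acid = buffering capacity · (pH_source − pH_target) · V
acid = 2.2 · (7.5 − 5.2) · 17

86.0200 mEq


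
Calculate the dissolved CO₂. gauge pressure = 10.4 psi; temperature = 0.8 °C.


vols = (P + 14.695)·(0.01821 + 0.09011·e^(−0.04·T))
vols = (10.4 + 14.695)·(0.01821 + 0.09011·e^(−0.04·0.8))

2.6471 volumes


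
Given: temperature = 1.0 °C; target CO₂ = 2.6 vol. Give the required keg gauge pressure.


psi = vols/(0.01821 + 0.09011·e^(−0.04·T)) − 14.695
psi = 2.6/(0.01821 + 0.09011·e^(−0.04·1.0)) − 14.695

10.1173 psi


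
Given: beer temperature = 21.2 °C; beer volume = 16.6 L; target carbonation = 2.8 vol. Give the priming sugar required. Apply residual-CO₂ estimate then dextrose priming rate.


residual = 14.695·(0.01821 + 0.09011·e^(−0.04·T));  sugar = (target − residual)·4.0·V
residual = 14.695·(0.01821 + 0.09011·e^(−0.04·21.2)) = 0.8347
sugar = (2.8 − 0.8347)·4.0·16.6

130.4961 g


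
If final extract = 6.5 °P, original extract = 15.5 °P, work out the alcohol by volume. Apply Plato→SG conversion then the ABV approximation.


SG = 259/(259 − P);  ABV = (OG − FG)·131.25
OG = 259/(259 − 15.5) = 1.0637
FG = 259/(259 − 6.5) = 1.0257
ABV = (1.0637 − 1.0257)·131.25

4.9760 % ABV


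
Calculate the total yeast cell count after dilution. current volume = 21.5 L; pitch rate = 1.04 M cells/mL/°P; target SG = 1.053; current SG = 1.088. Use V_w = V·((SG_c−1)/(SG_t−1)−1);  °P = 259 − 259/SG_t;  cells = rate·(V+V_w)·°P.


V_w = 21.5·((1.088−1)/(1.053−1)−1) = 14.1981
V_final = 21.5 + 14.1981 = 35.6981
°P = 259 − 259/1.053 = 13.0361
cells = 1.04·35.6981·13.0361

483.9783 billion cells


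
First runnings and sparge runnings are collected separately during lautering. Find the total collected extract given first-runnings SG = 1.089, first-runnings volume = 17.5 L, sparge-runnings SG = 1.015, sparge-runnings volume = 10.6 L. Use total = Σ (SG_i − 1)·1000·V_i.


first = (1.089 − 1)·1000·17.5 = 1557.5000
sparge = (1.015 − 1)·1000·10.6 = 159.0000
total = 1557.5000 + 159.0000

1716.5000 gravity·L


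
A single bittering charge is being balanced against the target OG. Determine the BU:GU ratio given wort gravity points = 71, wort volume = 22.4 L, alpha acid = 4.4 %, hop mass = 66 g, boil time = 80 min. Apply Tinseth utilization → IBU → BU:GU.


U = 1.65·0.000125^(GP/1000)·(1−e^(−0.04t))/4.15;  IBU = (α/100)·m·U·1000/V;  BU:GU = IBU/GP
U = 1.65·0.000125^(71/1000)·(1−e^(−0.04·80))/4.15 = 0.2015
IBU = (4.4/100)·66·0.2015·1000/22.4 = 26.1211
BU:GU = 26.1211/71

0.3679


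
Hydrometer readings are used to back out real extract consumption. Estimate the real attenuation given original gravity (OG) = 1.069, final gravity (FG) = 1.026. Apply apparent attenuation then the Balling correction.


AA = (OG−FG)/(OG−1)·100;  RA = AA·0.8192
AA = (1.069 − 1.026)/(1.069 − 1)·100 = 62.3188
RA = 62.3188·0.8192

51.0516 %


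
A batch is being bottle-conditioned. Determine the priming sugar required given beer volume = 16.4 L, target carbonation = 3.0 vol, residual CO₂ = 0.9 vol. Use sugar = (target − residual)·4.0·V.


sugar = (3.0 − 0.9)·4.0·16.4

137.7600 g


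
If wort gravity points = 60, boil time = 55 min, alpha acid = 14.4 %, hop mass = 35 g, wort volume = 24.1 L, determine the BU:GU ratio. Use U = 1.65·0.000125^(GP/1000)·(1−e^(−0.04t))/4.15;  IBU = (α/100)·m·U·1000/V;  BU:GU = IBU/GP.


U = 1.65·0.000125^(60/1000)·(1−e^(−0.04·55))/4.15 = 0.2062
IBU = (14.4/100)·35·0.2062·1000/24.1 = 43.1183
BU:GU = 43.1183/60

0.7186


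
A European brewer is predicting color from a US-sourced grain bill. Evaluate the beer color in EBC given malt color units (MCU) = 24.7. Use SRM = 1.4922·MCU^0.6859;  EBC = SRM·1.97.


SRM = 1.4922·24.7^0.6859 = 13.4610
EBC = 13.4610·1.97

26.5182 EBC


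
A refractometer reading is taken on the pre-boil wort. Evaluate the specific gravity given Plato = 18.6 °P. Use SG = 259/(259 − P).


SG = 259/(259 − 18.6)

1.0774


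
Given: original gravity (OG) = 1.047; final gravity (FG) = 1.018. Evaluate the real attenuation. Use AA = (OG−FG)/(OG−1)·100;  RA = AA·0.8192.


AA = (1.047 − 1.018)/(1.047 − 1)·100 = 61.7021
RA = 61.7021·0.8192

50.5464 %


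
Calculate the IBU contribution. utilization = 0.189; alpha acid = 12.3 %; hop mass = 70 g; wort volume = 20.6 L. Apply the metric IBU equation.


IBU = (α/100)·mass·U·1000 / V
IBU = (12.3/100)·70·0.189·1000 / 20.6

78.9947 IBU


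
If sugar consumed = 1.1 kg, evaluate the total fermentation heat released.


Q = m_sugar · 590 kJ/kg
Q = 1.1 · 590

649.0000 kJ


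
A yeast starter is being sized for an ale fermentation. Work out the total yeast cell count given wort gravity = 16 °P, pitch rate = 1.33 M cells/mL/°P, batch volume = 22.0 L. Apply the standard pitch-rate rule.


cells (billions) = rate · V_L · °P
cells = 1.33 · 22.0 · 16

468.1600 billion cells


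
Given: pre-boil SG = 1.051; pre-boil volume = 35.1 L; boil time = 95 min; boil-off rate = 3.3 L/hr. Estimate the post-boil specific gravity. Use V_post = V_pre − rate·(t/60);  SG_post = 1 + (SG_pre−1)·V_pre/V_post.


V_post = 35.1 − 3.3·(95/60) = 29.8750
SG_post = 1 + (1.051 − 1)·35.1/29.8750

1.0599


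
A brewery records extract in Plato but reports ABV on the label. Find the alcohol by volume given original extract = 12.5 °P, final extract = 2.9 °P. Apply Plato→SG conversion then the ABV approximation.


SG = 259/(259 − P);  ABV = (OG − FG)·131.25
OG = 259/(259 − 12.5) = 1.0507
FG = 259/(259 − 2.9) = 1.0113
ABV = (1.0507 − 1.0113)·131.25

5.1694 % ABV


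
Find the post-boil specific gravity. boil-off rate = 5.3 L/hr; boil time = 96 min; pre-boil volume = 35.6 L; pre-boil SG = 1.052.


V_post = V_pre − rate·(t/60);  SG_post = 1 + (SG_pre−1)·V_pre/V_post
V_post = 35.6 − 5.3·(96/60) = 27.1200
SG_post = 1 + (1.052 − 1)·35.6/27.1200

1.0683


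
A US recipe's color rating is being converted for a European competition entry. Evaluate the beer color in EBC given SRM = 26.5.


EBC = SRM · 1.97
EBC = 26.5 · 1.97

52.2050 EBC


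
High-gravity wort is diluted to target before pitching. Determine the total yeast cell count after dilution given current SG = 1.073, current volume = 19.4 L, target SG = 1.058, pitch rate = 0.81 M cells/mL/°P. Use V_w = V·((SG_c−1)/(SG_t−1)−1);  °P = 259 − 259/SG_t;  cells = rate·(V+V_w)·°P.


V_w = 19.4·((1.073−1)/(1.058−1)−1) = 5.0172
V_final = 19.4 + 5.0172 = 24.4172
°P = 259 − 259/1.058 = 14.1985
cells = 0.81·24.4172·14.1985

280.8172 billion cells


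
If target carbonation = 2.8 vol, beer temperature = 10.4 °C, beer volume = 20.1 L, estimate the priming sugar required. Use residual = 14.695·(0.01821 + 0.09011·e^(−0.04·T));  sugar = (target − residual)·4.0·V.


residual = 14.695·(0.01821 + 0.09011·e^(−0.04·10.4)) = 1.1411
sugar = (2.8 − 1.1411)·4.0·20.1

133.3738 g


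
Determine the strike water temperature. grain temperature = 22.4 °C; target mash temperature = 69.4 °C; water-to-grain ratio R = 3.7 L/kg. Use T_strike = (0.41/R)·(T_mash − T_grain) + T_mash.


T_strike = (0.41/3.7)·(69.4 − 22.4) + 69.4

74.6081 °C


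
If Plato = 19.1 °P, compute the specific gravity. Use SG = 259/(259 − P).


SG = 259/(259 − 19.1)

1.0796


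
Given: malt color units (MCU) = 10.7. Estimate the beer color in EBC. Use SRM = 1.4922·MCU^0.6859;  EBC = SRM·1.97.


SRM = 1.4922·10.7^0.6859 = 7.5837
EBC = 7.5837·1.97

14.9399 EBC


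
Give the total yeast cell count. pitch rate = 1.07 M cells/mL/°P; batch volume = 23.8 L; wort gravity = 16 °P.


cells (billions) = rate · V_L · °P
cells = 1.07 · 23.8 · 16

407.4560 billion cells


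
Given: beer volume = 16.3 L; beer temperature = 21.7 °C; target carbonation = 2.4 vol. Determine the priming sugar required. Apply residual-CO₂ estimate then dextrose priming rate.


residual = 14.695·(0.01821 + 0.09011·e^(−0.04·T));  sugar = (target − residual)·4.0·V
residual = 14.695·(0.01821 + 0.09011·e^(−0.04·21.7)) = 0.8235
sugar = (2.4 − 0.8235)·4.0·16.3

102.7899 g


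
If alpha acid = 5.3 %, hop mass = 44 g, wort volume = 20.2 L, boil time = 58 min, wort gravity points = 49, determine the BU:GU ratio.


U = 1.65·0.000125^(GP/1000)·(1−e^(−0.04t))/4.15;  IBU = (α/100)·m·U·1000/V;  BU:GU = IBU/GP
U = 1.65·0.000125^(49/1000)·(1−e^(−0.04·58))/4.15 = 0.2308
IBU = (5.3/100)·44·0.2308·1000/20.2 = 26.6463
BU:GU = 26.6463/49

0.5438


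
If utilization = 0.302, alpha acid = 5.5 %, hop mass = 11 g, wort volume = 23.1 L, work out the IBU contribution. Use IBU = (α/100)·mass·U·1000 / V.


IBU = (5.5/100)·11·0.302·1000 / 23.1

7.9095 IBU


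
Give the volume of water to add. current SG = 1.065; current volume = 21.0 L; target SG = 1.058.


V_water = V·((SG_curr − 1)/(SG_target − 1) − 1)
V_water = 21.0·((1.065 − 1)/(1.058 − 1) − 1)

2.5345 L


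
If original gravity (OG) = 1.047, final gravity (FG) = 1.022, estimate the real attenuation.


AA = (OG−FG)/(OG−1)·100;  RA = AA·0.8192
AA = (1.047 − 1.022)/(1.047 − 1)·100 = 53.1915
RA = 53.1915·0.8192

43.5745 %


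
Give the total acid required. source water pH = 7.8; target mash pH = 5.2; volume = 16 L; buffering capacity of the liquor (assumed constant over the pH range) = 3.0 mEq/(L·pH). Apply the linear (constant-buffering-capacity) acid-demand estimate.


acid = buffering capacity · (pH_source − pH_target) · V
acid = 3.0 · (7.8 − 5.2) · 16

124.8000 mEq


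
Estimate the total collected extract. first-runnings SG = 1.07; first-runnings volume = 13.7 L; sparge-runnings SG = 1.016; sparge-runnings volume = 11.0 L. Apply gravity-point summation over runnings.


total = Σ (SG_i − 1)·1000·V_i
first = (1.07 − 1)·1000·13.7 = 959.0000
sparge = (1.016 − 1)·1000·11.0 = 176.0000
total = 959.0000 + 176.0000

1135.0000 gravity·L


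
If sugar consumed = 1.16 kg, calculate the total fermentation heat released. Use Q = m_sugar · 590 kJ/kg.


Q = 1.16 · 590

684.4000 kJ


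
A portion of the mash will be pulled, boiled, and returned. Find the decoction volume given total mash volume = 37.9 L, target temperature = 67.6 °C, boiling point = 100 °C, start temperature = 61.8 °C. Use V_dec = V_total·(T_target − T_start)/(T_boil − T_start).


V_dec = 37.9·(67.6 − 61.8)/(100 − 61.8)

5.7545 L


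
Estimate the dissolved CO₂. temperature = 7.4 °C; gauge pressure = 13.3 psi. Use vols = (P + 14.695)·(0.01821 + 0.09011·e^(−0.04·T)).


vols = (13.3 + 14.695)·(0.01821 + 0.09011·e^(−0.04·7.4))

2.3861 volumes


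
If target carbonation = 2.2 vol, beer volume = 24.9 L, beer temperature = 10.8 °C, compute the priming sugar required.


residual = 14.695·(0.01821 + 0.09011·e^(−0.04·T));  sugar = (target − residual)·4.0·V
residual = 14.695·(0.01821 + 0.09011·e^(−0.04·10.8)) = 1.1273
sugar = (2.2 − 1.1273)·4.0·24.9

106.8452 g


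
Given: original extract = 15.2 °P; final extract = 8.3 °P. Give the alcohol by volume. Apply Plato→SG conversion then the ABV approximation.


SG = 259/(259 − P);  ABV = (OG − FG)·131.25
OG = 259/(259 − 15.2) = 1.0623
FG = 259/(259 − 8.3) = 1.0331
ABV = (1.0623 − 1.0331)·131.25

3.8376 % ABV
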